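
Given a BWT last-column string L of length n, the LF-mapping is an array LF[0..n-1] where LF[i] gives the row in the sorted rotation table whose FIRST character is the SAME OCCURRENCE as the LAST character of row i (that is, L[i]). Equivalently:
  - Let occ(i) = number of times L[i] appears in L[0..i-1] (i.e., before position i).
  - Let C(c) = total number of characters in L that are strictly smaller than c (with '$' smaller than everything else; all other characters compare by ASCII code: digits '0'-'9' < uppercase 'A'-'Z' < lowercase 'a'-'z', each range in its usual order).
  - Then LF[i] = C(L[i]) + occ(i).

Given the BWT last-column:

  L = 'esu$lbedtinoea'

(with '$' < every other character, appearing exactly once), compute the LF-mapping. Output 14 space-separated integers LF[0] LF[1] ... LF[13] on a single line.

Char counts: '$':1, 'a':1, 'b':1, 'd':1, 'e':3, 'i':1, 'l':1, 'n':1, 'o':1, 's':1, 't':1, 'u':1
C (first-col start): C('$')=0, C('a')=1, C('b')=2, C('d')=3, C('e')=4, C('i')=7, C('l')=8, C('n')=9, C('o')=10, C('s')=11, C('t')=12, C('u')=13
L[0]='e': occ=0, LF[0]=C('e')+0=4+0=4
L[1]='s': occ=0, LF[1]=C('s')+0=11+0=11
L[2]='u': occ=0, LF[2]=C('u')+0=13+0=13
L[3]='$': occ=0, LF[3]=C('$')+0=0+0=0
L[4]='l': occ=0, LF[4]=C('l')+0=8+0=8
L[5]='b': occ=0, LF[5]=C('b')+0=2+0=2
L[6]='e': occ=1, LF[6]=C('e')+1=4+1=5
L[7]='d': occ=0, LF[7]=C('d')+0=3+0=3
L[8]='t': occ=0, LF[8]=C('t')+0=12+0=12
L[9]='i': occ=0, LF[9]=C('i')+0=7+0=7
L[10]='n': occ=0, LF[10]=C('n')+0=9+0=9
L[11]='o': occ=0, LF[11]=C('o')+0=10+0=10
L[12]='e': occ=2, LF[12]=C('e')+2=4+2=6
L[13]='a': occ=0, LF[13]=C('a')+0=1+0=1

Answer: 4 11 13 0 8 2 5 3 12 7 9 10 6 1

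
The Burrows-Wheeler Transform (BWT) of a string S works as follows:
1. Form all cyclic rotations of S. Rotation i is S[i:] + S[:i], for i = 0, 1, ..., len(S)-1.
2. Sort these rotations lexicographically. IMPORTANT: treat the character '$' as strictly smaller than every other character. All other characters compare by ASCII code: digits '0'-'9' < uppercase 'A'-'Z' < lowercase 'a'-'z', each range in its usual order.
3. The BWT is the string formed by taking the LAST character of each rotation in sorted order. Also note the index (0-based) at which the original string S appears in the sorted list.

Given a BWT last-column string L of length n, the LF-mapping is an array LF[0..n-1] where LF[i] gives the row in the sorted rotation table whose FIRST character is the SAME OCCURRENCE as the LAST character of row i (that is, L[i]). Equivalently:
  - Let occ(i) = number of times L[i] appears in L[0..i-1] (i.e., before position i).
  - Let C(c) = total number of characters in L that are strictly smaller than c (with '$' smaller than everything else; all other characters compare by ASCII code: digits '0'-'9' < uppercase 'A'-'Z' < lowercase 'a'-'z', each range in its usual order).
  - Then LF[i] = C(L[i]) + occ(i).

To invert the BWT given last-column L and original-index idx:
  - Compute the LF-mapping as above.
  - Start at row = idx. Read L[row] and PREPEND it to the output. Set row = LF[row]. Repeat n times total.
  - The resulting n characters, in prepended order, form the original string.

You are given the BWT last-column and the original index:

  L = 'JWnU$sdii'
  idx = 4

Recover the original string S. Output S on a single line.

LF mapping: 1 3 7 2 0 8 4 5 6
Walk LF starting at row 4, prepending L[row]:
  step 1: row=4, L[4]='$', prepend. Next row=LF[4]=0
  step 2: row=0, L[0]='J', prepend. Next row=LF[0]=1
  step 3: row=1, L[1]='W', prepend. Next row=LF[1]=3
  step 4: row=3, L[3]='U', prepend. Next row=LF[3]=2
  step 5: row=2, L[2]='n', prepend. Next row=LF[2]=7
  step 6: row=7, L[7]='i', prepend. Next row=LF[7]=5
  step 7: row=5, L[5]='s', prepend. Next row=LF[5]=8
  step 8: row=8, L[8]='i', prepend. Next row=LF[8]=6
  step 9: row=6, L[6]='d', prepend. Next row=LF[6]=4
Reversed output: disinUWJ$

Answer: disinUWJ$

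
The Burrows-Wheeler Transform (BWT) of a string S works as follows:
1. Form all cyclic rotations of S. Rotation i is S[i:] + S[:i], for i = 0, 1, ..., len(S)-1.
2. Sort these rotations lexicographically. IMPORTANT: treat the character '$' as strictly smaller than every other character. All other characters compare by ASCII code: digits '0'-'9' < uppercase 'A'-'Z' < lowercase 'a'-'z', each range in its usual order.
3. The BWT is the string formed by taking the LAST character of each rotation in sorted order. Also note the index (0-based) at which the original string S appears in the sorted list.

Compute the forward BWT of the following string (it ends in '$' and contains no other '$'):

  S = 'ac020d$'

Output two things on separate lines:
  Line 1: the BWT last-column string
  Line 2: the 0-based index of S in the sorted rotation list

Answer: dc20$a0
4

Derivation:
All 7 rotations (rotation i = S[i:]+S[:i]):
  rot[0] = ac020d$
  rot[1] = c020d$a
  rot[2] = 020d$ac
  rot[3] = 20d$ac0
  rot[4] = 0d$ac02
  rot[5] = d$ac020
  rot[6] = $ac020d
Sorted (with $ < everything):
  sorted[0] = $ac020d  (last char: 'd')
  sorted[1] = 020d$ac  (last char: 'c')
  sorted[2] = 0d$ac02  (last char: '2')
  sorted[3] = 20d$ac0  (last char: '0')
  sorted[4] = ac020d$  (last char: '$')
  sorted[5] = c020d$a  (last char: 'a')
  sorted[6] = d$ac020  (last char: '0')
Last column: dc20$a0
Original string S is at sorted index 4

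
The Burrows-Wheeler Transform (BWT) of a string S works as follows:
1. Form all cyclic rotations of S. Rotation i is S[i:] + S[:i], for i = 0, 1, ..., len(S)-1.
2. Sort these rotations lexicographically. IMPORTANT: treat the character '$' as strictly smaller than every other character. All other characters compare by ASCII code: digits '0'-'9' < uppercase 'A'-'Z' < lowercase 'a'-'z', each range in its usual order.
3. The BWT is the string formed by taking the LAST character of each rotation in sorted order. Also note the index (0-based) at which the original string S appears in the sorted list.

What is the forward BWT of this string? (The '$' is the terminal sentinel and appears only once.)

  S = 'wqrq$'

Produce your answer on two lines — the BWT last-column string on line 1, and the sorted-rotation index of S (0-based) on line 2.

Answer: qrwq$
4

Derivation:
All 5 rotations (rotation i = S[i:]+S[:i]):
  rot[0] = wqrq$
  rot[1] = qrq$w
  rot[2] = rq$wq
  rot[3] = q$wqr
  rot[4] = $wqrq
Sorted (with $ < everything):
  sorted[0] = $wqrq  (last char: 'q')
  sorted[1] = q$wqr  (last char: 'r')
  sorted[2] = qrq$w  (last char: 'w')
  sorted[3] = rq$wq  (last char: 'q')
  sorted[4] = wqrq$  (last char: '$')
Last column: qrwq$
Original string S is at sorted index 4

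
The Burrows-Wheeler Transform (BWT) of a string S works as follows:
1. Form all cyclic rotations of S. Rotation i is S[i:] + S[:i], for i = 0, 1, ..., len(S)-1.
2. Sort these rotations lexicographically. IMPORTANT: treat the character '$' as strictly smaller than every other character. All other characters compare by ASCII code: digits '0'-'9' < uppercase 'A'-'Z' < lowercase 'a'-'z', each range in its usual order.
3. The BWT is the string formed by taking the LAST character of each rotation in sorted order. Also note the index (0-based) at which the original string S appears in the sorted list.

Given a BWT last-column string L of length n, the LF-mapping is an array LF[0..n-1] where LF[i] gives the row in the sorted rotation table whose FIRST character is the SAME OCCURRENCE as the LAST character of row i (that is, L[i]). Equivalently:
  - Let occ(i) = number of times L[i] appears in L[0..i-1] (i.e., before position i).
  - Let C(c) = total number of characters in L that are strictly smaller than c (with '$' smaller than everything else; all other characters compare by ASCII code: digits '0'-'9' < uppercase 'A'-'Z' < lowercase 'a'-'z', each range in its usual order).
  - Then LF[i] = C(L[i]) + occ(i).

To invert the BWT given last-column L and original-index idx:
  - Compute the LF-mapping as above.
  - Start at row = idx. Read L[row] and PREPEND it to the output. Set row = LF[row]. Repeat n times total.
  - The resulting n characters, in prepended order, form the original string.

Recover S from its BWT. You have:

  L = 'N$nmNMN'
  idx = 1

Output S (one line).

Answer: MmNNnN$

Derivation:
LF mapping: 2 0 6 5 3 1 4
Walk LF starting at row 1, prepending L[row]:
  step 1: row=1, L[1]='$', prepend. Next row=LF[1]=0
  step 2: row=0, L[0]='N', prepend. Next row=LF[0]=2
  step 3: row=2, L[2]='n', prepend. Next row=LF[2]=6
  step 4: row=6, L[6]='N', prepend. Next row=LF[6]=4
  step 5: row=4, L[4]='N', prepend. Next row=LF[4]=3
  step 6: row=3, L[3]='m', prepend. Next row=LF[3]=5
  step 7: row=5, L[5]='M', prepend. Next row=LF[5]=1
Reversed output: MmNNnN$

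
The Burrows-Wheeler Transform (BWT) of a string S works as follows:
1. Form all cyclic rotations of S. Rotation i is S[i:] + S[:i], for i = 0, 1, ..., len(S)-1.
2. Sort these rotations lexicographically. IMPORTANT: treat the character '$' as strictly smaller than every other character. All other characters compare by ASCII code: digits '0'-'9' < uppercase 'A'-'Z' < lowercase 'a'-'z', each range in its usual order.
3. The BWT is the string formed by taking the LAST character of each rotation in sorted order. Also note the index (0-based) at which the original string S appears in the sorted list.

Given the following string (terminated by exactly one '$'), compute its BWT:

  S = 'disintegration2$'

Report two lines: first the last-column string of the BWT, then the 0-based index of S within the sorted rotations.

Answer: 2nr$testdoiigina
3

Derivation:
All 16 rotations (rotation i = S[i:]+S[:i]):
  rot[0] = disintegration2$
  rot[1] = isintegration2$d
  rot[2] = sintegration2$di
  rot[3] = integration2$dis
  rot[4] = ntegration2$disi
  rot[5] = tegration2$disin
  rot[6] = egration2$disint
  rot[7] = gration2$disinte
  rot[8] = ration2$disinteg
  rot[9] = ation2$disintegr
  rot[10] = tion2$disintegra
  rot[11] = ion2$disintegrat
  rot[12] = on2$disintegrati
  rot[13] = n2$disintegratio
  rot[14] = 2$disintegration
  rot[15] = $disintegration2
Sorted (with $ < everything):
  sorted[0] = $disintegration2  (last char: '2')
  sorted[1] = 2$disintegration  (last char: 'n')
  sorted[2] = ation2$disintegr  (last char: 'r')
  sorted[3] = disintegration2$  (last char: '$')
  sorted[4] = egration2$disint  (last char: 't')
  sorted[5] = gration2$disinte  (last char: 'e')
  sorted[6] = integration2$dis  (last char: 's')
  sorted[7] = ion2$disintegrat  (last char: 't')
  sorted[8] = isintegration2$d  (last char: 'd')
  sorted[9] = n2$disintegratio  (last char: 'o')
  sorted[10] = ntegration2$disi  (last char: 'i')
  sorted[11] = on2$disintegrati  (last char: 'i')
  sorted[12] = ration2$disinteg  (last char: 'g')
  sorted[13] = sintegration2$di  (last char: 'i')
  sorted[14] = tegration2$disin  (last char: 'n')
  sorted[15] = tion2$disintegra  (last char: 'a')
Last column: 2nr$testdoiigina
Original string S is at sorted index 3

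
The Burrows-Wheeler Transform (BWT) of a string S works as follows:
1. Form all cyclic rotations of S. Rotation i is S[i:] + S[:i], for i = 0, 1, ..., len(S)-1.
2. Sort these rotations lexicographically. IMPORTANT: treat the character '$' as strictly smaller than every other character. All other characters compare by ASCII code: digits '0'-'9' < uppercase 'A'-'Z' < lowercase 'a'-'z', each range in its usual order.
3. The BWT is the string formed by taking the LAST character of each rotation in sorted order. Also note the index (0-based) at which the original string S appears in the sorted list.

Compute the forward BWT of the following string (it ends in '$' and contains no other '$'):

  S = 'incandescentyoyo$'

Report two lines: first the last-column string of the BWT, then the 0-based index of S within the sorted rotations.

Answer: ocnsncd$iaeyyenot
7

Derivation:
All 17 rotations (rotation i = S[i:]+S[:i]):
  rot[0] = incandescentyoyo$
  rot[1] = ncandescentyoyo$i
  rot[2] = candescentyoyo$in
  rot[3] = andescentyoyo$inc
  rot[4] = ndescentyoyo$inca
  rot[5] = descentyoyo$incan
  rot[6] = escentyoyo$incand
  rot[7] = scentyoyo$incande
  rot[8] = centyoyo$incandes
  rot[9] = entyoyo$incandesc
  rot[10] = ntyoyo$incandesce
  rot[11] = tyoyo$incandescen
  rot[12] = yoyo$incandescent
  rot[13] = oyo$incandescenty
  rot[14] = yo$incandescentyo
  rot[15] = o$incandescentyoy
  rot[16] = $incandescentyoyo
Sorted (with $ < everything):
  sorted[0] = $incandescentyoyo  (last char: 'o')
  sorted[1] = andescentyoyo$inc  (last char: 'c')
  sorted[2] = candescentyoyo$in  (last char: 'n')
  sorted[3] = centyoyo$incandes  (last char: 's')
  sorted[4] = descentyoyo$incan  (last char: 'n')
  sorted[5] = entyoyo$incandesc  (last char: 'c')
  sorted[6] = escentyoyo$incand  (last char: 'd')
  sorted[7] = incandescentyoyo$  (last char: '$')
  sorted[8] = ncandescentyoyo$i  (last char: 'i')
  sorted[9] = ndescentyoyo$inca  (last char: 'a')
  sorted[10] = ntyoyo$incandesce  (last char: 'e')
  sorted[11] = o$incandescentyoy  (last char: 'y')
  sorted[12] = oyo$incandescenty  (last char: 'y')
  sorted[13] = scentyoyo$incande  (last char: 'e')
  sorted[14] = tyoyo$incandescen  (last char: 'n')
  sorted[15] = yo$incandescentyo  (last char: 'o')
  sorted[16] = yoyo$incandescent  (last char: 't')
Last column: ocnsncd$iaeyyenot
Original string S is at sorted index 7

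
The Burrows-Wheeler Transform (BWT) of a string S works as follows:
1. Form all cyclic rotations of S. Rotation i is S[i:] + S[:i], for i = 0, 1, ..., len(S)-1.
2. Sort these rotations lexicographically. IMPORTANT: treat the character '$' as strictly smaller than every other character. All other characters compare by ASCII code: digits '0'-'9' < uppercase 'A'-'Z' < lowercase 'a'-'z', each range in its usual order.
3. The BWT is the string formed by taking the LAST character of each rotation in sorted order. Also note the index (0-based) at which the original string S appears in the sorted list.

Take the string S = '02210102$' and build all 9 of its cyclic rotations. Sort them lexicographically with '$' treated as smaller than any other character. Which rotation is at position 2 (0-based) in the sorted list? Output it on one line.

All 9 rotations (rotation i = S[i:]+S[:i]):
  rot[0] = 02210102$
  rot[1] = 2210102$0
  rot[2] = 210102$02
  rot[3] = 10102$022
  rot[4] = 0102$0221
  rot[5] = 102$02210
  rot[6] = 02$022101
  rot[7] = 2$0221010
  rot[8] = $02210102
Sorted (with $ < everything):
  sorted[0] = $02210102
  sorted[1] = 0102$0221
  sorted[2] = 02$022101
  sorted[3] = 02210102$
  sorted[4] = 10102$022
  sorted[5] = 102$02210
  sorted[6] = 2$0221010
  sorted[7] = 210102$02
  sorted[8] = 2210102$0
sorted[2] = 02$022101

Answer: 02$022101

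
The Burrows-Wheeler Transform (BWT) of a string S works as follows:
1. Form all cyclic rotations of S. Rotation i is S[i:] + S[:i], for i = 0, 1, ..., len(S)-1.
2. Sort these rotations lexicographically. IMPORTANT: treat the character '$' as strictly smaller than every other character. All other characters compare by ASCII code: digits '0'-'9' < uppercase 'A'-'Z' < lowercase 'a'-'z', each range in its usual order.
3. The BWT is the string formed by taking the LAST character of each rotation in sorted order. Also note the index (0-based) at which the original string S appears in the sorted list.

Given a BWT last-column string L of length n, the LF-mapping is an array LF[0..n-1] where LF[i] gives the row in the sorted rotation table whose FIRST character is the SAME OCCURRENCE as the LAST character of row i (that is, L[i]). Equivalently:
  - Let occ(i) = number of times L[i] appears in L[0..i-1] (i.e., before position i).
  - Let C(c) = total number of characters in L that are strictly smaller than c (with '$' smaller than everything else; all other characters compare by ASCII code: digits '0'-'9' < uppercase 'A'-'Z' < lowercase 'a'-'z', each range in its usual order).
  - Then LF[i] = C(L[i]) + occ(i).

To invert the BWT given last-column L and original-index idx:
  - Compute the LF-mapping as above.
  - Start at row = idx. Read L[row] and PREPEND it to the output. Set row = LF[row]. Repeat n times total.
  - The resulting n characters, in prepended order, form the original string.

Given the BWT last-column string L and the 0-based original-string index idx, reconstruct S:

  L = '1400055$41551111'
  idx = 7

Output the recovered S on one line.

Answer: 151511541540001$

Derivation:
LF mapping: 4 10 1 2 3 12 13 0 11 5 14 15 6 7 8 9
Walk LF starting at row 7, prepending L[row]:
  step 1: row=7, L[7]='$', prepend. Next row=LF[7]=0
  step 2: row=0, L[0]='1', prepend. Next row=LF[0]=4
  step 3: row=4, L[4]='0', prepend. Next row=LF[4]=3
  step 4: row=3, L[3]='0', prepend. Next row=LF[3]=2
  step 5: row=2, L[2]='0', prepend. Next row=LF[2]=1
  step 6: row=1, L[1]='4', prepend. Next row=LF[1]=10
  step 7: row=10, L[10]='5', prepend. Next row=LF[10]=14
  step 8: row=14, L[14]='1', prepend. Next row=LF[14]=8
  step 9: row=8, L[8]='4', prepend. Next row=LF[8]=11
  step 10: row=11, L[11]='5', prepend. Next row=LF[11]=15
  step 11: row=15, L[15]='1', prepend. Next row=LF[15]=9
  step 12: row=9, L[9]='1', prepend. Next row=LF[9]=5
  step 13: row=5, L[5]='5', prepend. Next row=LF[5]=12
  step 14: row=12, L[12]='1', prepend. Next row=LF[12]=6
  step 15: row=6, L[6]='5', prepend. Next row=LF[6]=13
  step 16: row=13, L[13]='1', prepend. Next row=LF[13]=7
Reversed output: 151511541540001$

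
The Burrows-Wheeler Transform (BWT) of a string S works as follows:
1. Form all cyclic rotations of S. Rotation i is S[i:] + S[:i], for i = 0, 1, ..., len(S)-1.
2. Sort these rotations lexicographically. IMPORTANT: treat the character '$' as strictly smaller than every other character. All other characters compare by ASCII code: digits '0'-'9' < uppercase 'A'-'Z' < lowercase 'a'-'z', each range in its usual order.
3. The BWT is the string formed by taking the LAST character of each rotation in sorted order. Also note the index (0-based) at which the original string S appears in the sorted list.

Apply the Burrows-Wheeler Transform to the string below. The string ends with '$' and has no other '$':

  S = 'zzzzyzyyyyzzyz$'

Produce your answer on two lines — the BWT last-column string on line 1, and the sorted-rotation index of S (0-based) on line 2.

All 15 rotations (rotation i = S[i:]+S[:i]):
  rot[0] = zzzzyzyyyyzzyz$
  rot[1] = zzzyzyyyyzzyz$z
  rot[2] = zzyzyyyyzzyz$zz
  rot[3] = zyzyyyyzzyz$zzz
  rot[4] = yzyyyyzzyz$zzzz
  rot[5] = zyyyyzzyz$zzzzy
  rot[6] = yyyyzzyz$zzzzyz
  rot[7] = yyyzzyz$zzzzyzy
  rot[8] = yyzzyz$zzzzyzyy
  rot[9] = yzzyz$zzzzyzyyy
  rot[10] = zzyz$zzzzyzyyyy
  rot[11] = zyz$zzzzyzyyyyz
  rot[12] = yz$zzzzyzyyyyzz
  rot[13] = z$zzzzyzyyyyzzy
  rot[14] = $zzzzyzyyyyzzyz
Sorted (with $ < everything):
  sorted[0] = $zzzzyzyyyyzzyz  (last char: 'z')
  sorted[1] = yyyyzzyz$zzzzyz  (last char: 'z')
  sorted[2] = yyyzzyz$zzzzyzy  (last char: 'y')
  sorted[3] = yyzzyz$zzzzyzyy  (last char: 'y')
  sorted[4] = yz$zzzzyzyyyyzz  (last char: 'z')
  sorted[5] = yzyyyyzzyz$zzzz  (last char: 'z')
  sorted[6] = yzzyz$zzzzyzyyy  (last char: 'y')
  sorted[7] = z$zzzzyzyyyyzzy  (last char: 'y')
  sorted[8] = zyyyyzzyz$zzzzy  (last char: 'y')
  sorted[9] = zyz$zzzzyzyyyyz  (last char: 'z')
  sorted[10] = zyzyyyyzzyz$zzz  (last char: 'z')
  sorted[11] = zzyz$zzzzyzyyyy  (last char: 'y')
  sorted[12] = zzyzyyyyzzyz$zz  (last char: 'z')
  sorted[13] = zzzyzyyyyzzyz$z  (last char: 'z')
  sorted[14] = zzzzyzyyyyzzyz$  (last char: '$')
Last column: zzyyzzyyyzzyzz$
Original string S is at sorted index 14

Answer: zzyyzzyyyzzyzz$
14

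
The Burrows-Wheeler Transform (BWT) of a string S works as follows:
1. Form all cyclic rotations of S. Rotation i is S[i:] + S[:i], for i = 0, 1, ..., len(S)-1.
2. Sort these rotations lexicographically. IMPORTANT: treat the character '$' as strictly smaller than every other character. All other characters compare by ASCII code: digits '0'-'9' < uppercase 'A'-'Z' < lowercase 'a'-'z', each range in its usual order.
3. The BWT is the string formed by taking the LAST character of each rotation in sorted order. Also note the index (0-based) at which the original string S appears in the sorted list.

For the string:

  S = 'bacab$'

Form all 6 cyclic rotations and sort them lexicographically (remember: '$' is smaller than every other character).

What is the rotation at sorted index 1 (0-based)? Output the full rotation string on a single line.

Answer: ab$bac

Derivation:
All 6 rotations (rotation i = S[i:]+S[:i]):
  rot[0] = bacab$
  rot[1] = acab$b
  rot[2] = cab$ba
  rot[3] = ab$bac
  rot[4] = b$baca
  rot[5] = $bacab
Sorted (with $ < everything):
  sorted[0] = $bacab
  sorted[1] = ab$bac
  sorted[2] = acab$b
  sorted[3] = b$baca
  sorted[4] = bacab$
  sorted[5] = cab$ba
sorted[1] = ab$bac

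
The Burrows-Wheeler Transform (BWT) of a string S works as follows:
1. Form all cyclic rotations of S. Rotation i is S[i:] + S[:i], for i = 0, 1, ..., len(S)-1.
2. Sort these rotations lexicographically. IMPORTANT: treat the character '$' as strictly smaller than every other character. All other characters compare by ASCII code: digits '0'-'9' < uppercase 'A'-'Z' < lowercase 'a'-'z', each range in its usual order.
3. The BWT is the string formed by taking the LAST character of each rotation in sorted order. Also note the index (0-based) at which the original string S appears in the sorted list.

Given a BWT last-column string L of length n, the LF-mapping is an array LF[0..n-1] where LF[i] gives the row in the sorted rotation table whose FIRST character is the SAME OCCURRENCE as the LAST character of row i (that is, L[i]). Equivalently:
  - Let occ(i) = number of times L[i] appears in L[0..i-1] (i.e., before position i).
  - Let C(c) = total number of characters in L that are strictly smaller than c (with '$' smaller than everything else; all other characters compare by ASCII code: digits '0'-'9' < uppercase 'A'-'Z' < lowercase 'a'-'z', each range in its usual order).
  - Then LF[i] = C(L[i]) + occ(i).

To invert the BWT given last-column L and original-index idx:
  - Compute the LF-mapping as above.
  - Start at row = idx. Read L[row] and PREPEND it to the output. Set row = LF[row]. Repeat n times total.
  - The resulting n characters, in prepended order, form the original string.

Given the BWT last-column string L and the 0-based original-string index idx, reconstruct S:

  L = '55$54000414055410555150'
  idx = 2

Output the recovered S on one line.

Answer: 0055554404150050115545$

Derivation:
LF mapping: 14 15 0 16 10 1 2 3 11 7 12 4 17 18 13 8 5 19 20 21 9 22 6
Walk LF starting at row 2, prepending L[row]:
  step 1: row=2, L[2]='$', prepend. Next row=LF[2]=0
  step 2: row=0, L[0]='5', prepend. Next row=LF[0]=14
  step 3: row=14, L[14]='4', prepend. Next row=LF[14]=13
  step 4: row=13, L[13]='5', prepend. Next row=LF[13]=18
  step 5: row=18, L[18]='5', prepend. Next row=LF[18]=20
  step 6: row=20, L[20]='1', prepend. Next row=LF[20]=9
  step 7: row=9, L[9]='1', prepend. Next row=LF[9]=7
  step 8: row=7, L[7]='0', prepend. Next row=LF[7]=3
  step 9: row=3, L[3]='5', prepend. Next row=LF[3]=16
  step 10: row=16, L[16]='0', prepend. Next row=LF[16]=5
  step 11: row=5, L[5]='0', prepend. Next row=LF[5]=1
  step 12: row=1, L[1]='5', prepend. Next row=LF[1]=15
  step 13: row=15, L[15]='1', prepend. Next row=LF[15]=8
  step 14: row=8, L[8]='4', prepend. Next row=LF[8]=11
  step 15: row=11, L[11]='0', prepend. Next row=LF[11]=4
  step 16: row=4, L[4]='4', prepend. Next row=LF[4]=10
  step 17: row=10, L[10]='4', prepend. Next row=LF[10]=12
  step 18: row=12, L[12]='5', prepend. Next row=LF[12]=17
  step 19: row=17, L[17]='5', prepend. Next row=LF[17]=19
  step 20: row=19, L[19]='5', prepend. Next row=LF[19]=21
  step 21: row=21, L[21]='5', prepend. Next row=LF[21]=22
  step 22: row=22, L[22]='0', prepend. Next row=LF[22]=6
  step 23: row=6, L[6]='0', prepend. Next row=LF[6]=2
Reversed output: 0055554404150050115545$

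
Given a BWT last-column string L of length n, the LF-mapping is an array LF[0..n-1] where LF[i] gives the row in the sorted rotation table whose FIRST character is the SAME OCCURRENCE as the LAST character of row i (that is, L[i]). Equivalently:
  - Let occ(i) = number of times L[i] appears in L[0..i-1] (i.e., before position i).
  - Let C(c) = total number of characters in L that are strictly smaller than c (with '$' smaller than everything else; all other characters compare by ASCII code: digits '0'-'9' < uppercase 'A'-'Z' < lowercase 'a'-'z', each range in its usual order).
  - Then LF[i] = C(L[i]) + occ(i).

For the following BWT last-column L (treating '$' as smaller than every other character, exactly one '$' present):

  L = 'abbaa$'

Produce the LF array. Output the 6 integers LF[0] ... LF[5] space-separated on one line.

Char counts: '$':1, 'a':3, 'b':2
C (first-col start): C('$')=0, C('a')=1, C('b')=4
L[0]='a': occ=0, LF[0]=C('a')+0=1+0=1
L[1]='b': occ=0, LF[1]=C('b')+0=4+0=4
L[2]='b': occ=1, LF[2]=C('b')+1=4+1=5
L[3]='a': occ=1, LF[3]=C('a')+1=1+1=2
L[4]='a': occ=2, LF[4]=C('a')+2=1+2=3
L[5]='$': occ=0, LF[5]=C('$')+0=0+0=0

Answer: 1 4 5 2 3 0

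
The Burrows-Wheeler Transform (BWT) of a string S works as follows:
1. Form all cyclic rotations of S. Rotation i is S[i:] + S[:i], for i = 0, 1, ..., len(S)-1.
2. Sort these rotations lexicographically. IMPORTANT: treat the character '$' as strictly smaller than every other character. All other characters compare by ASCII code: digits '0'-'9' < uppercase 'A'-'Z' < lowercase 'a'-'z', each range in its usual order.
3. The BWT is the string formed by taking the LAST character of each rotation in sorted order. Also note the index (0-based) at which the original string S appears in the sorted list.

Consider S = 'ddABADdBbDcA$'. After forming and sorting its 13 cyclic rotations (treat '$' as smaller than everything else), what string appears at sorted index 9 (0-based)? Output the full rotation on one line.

Answer: cA$ddABADdBbD

Derivation:
All 13 rotations (rotation i = S[i:]+S[:i]):
  rot[0] = ddABADdBbDcA$
  rot[1] = dABADdBbDcA$d
  rot[2] = ABADdBbDcA$dd
  rot[3] = BADdBbDcA$ddA
  rot[4] = ADdBbDcA$ddAB
  rot[5] = DdBbDcA$ddABA
  rot[6] = dBbDcA$ddABAD
  rot[7] = BbDcA$ddABADd
  rot[8] = bDcA$ddABADdB
  rot[9] = DcA$ddABADdBb
  rot[10] = cA$ddABADdBbD
  rot[11] = A$ddABADdBbDc
  rot[12] = $ddABADdBbDcA
Sorted (with $ < everything):
  sorted[0] = $ddABADdBbDcA
  sorted[1] = A$ddABADdBbDc
  sorted[2] = ABADdBbDcA$dd
  sorted[3] = ADdBbDcA$ddAB
  sorted[4] = BADdBbDcA$ddA
  sorted[5] = BbDcA$ddABADd
  sorted[6] = DcA$ddABADdBb
  sorted[7] = DdBbDcA$ddABA
  sorted[8] = bDcA$ddABADdB
  sorted[9] = cA$ddABADdBbD
  sorted[10] = dABADdBbDcA$d
  sorted[11] = dBbDcA$ddABAD
  sorted[12] = ddABADdBbDcA$
sorted[9] = cA$ddABADdBbD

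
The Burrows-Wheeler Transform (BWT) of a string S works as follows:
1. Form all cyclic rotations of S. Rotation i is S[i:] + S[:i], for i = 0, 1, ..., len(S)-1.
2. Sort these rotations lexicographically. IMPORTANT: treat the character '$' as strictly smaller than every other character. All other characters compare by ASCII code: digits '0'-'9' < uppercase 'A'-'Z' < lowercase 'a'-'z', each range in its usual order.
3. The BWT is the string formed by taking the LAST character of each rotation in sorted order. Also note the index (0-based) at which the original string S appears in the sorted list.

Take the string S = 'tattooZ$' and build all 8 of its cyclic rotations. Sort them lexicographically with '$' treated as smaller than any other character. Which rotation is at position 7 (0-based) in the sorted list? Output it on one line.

Answer: ttooZ$ta

Derivation:
All 8 rotations (rotation i = S[i:]+S[:i]):
  rot[0] = tattooZ$
  rot[1] = attooZ$t
  rot[2] = ttooZ$ta
  rot[3] = tooZ$tat
  rot[4] = ooZ$tatt
  rot[5] = oZ$tatto
  rot[6] = Z$tattoo
  rot[7] = $tattooZ
Sorted (with $ < everything):
  sorted[0] = $tattooZ
  sorted[1] = Z$tattoo
  sorted[2] = attooZ$t
  sorted[3] = oZ$tatto
  sorted[4] = ooZ$tatt
  sorted[5] = tattooZ$
  sorted[6] = tooZ$tat
  sorted[7] = ttooZ$ta
sorted[7] = ttooZ$ta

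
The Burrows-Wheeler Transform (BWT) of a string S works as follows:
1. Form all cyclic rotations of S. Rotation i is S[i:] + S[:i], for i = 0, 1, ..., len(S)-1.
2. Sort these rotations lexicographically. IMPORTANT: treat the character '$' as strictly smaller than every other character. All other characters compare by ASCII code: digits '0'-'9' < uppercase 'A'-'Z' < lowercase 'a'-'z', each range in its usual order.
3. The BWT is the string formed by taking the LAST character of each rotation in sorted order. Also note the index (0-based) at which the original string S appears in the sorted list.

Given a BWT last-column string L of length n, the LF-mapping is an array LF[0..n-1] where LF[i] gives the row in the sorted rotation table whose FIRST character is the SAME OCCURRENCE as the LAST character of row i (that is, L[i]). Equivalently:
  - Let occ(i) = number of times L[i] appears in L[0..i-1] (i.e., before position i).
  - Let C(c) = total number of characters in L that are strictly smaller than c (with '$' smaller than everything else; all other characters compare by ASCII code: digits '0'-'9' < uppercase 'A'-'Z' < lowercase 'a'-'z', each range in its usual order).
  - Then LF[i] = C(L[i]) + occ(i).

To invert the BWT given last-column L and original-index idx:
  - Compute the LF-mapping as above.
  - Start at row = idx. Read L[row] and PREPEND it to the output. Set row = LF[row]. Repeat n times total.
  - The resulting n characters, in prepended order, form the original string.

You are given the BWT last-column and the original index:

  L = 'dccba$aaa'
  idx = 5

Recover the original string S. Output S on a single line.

LF mapping: 8 6 7 5 1 0 2 3 4
Walk LF starting at row 5, prepending L[row]:
  step 1: row=5, L[5]='$', prepend. Next row=LF[5]=0
  step 2: row=0, L[0]='d', prepend. Next row=LF[0]=8
  step 3: row=8, L[8]='a', prepend. Next row=LF[8]=4
  step 4: row=4, L[4]='a', prepend. Next row=LF[4]=1
  step 5: row=1, L[1]='c', prepend. Next row=LF[1]=6
  step 6: row=6, L[6]='a', prepend. Next row=LF[6]=2
  step 7: row=2, L[2]='c', prepend. Next row=LF[2]=7
  step 8: row=7, L[7]='a', prepend. Next row=LF[7]=3
  step 9: row=3, L[3]='b', prepend. Next row=LF[3]=5
Reversed output: bacacaad$

Answer: bacacaad$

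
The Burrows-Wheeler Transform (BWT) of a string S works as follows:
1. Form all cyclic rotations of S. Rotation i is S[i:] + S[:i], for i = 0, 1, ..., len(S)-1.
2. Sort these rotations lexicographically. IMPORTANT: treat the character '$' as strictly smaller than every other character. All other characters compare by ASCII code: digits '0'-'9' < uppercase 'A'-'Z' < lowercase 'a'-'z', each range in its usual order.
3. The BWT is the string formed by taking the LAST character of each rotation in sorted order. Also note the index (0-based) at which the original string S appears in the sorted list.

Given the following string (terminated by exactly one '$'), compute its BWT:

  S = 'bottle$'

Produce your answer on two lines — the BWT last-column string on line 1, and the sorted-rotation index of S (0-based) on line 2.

Answer: e$ltbto
1

Derivation:
All 7 rotations (rotation i = S[i:]+S[:i]):
  rot[0] = bottle$
  rot[1] = ottle$b
  rot[2] = ttle$bo
  rot[3] = tle$bot
  rot[4] = le$bott
  rot[5] = e$bottl
  rot[6] = $bottle
Sorted (with $ < everything):
  sorted[0] = $bottle  (last char: 'e')
  sorted[1] = bottle$  (last char: '$')
  sorted[2] = e$bottl  (last char: 'l')
  sorted[3] = le$bott  (last char: 't')
  sorted[4] = ottle$b  (last char: 'b')
  sorted[5] = tle$bot  (last char: 't')
  sorted[6] = ttle$bo  (last char: 'o')
Last column: e$ltbto
Original string S is at sorted index 1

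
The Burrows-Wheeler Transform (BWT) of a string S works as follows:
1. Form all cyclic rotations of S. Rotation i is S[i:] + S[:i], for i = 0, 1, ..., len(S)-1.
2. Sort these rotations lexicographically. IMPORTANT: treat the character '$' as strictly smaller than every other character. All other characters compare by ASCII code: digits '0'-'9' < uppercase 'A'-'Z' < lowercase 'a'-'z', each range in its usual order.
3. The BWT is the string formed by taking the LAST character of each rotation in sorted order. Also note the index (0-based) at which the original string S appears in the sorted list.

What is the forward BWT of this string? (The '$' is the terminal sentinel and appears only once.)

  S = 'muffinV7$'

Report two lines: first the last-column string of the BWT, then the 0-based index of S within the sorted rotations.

Answer: 7Vnuff$im
6

Derivation:
All 9 rotations (rotation i = S[i:]+S[:i]):
  rot[0] = muffinV7$
  rot[1] = uffinV7$m
  rot[2] = ffinV7$mu
  rot[3] = finV7$muf
  rot[4] = inV7$muff
  rot[5] = nV7$muffi
  rot[6] = V7$muffin
  rot[7] = 7$muffinV
  rot[8] = $muffinV7
Sorted (with $ < everything):
  sorted[0] = $muffinV7  (last char: '7')
  sorted[1] = 7$muffinV  (last char: 'V')
  sorted[2] = V7$muffin  (last char: 'n')
  sorted[3] = ffinV7$mu  (last char: 'u')
  sorted[4] = finV7$muf  (last char: 'f')
  sorted[5] = inV7$muff  (last char: 'f')
  sorted[6] = muffinV7$  (last char: '$')
  sorted[7] = nV7$muffi  (last char: 'i')
  sorted[8] = uffinV7$m  (last char: 'm')
Last column: 7Vnuff$im
Original string S is at sorted index 6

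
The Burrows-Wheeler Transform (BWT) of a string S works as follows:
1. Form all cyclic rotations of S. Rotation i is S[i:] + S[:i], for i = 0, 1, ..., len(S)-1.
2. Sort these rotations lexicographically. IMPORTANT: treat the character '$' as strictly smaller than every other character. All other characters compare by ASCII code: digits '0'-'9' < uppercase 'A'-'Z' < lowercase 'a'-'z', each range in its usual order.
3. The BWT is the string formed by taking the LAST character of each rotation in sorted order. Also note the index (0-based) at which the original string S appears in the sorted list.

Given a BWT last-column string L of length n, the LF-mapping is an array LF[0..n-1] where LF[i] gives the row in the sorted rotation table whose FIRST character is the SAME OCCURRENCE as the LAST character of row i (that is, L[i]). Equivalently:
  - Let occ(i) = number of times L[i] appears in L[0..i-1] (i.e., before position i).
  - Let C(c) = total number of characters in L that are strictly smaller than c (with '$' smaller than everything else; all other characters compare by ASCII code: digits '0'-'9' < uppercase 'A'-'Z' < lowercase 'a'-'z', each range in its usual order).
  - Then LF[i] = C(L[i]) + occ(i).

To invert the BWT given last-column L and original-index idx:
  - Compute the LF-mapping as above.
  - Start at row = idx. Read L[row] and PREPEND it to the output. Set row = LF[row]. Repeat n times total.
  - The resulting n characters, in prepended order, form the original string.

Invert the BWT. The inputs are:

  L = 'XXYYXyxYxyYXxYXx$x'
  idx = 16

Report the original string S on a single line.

LF mapping: 1 2 6 7 3 16 11 8 12 17 9 4 13 10 5 14 0 15
Walk LF starting at row 16, prepending L[row]:
  step 1: row=16, L[16]='$', prepend. Next row=LF[16]=0
  step 2: row=0, L[0]='X', prepend. Next row=LF[0]=1
  step 3: row=1, L[1]='X', prepend. Next row=LF[1]=2
  step 4: row=2, L[2]='Y', prepend. Next row=LF[2]=6
  step 5: row=6, L[6]='x', prepend. Next row=LF[6]=11
  step 6: row=11, L[11]='X', prepend. Next row=LF[11]=4
  step 7: row=4, L[4]='X', prepend. Next row=LF[4]=3
  step 8: row=3, L[3]='Y', prepend. Next row=LF[3]=7
  step 9: row=7, L[7]='Y', prepend. Next row=LF[7]=8
  step 10: row=8, L[8]='x', prepend. Next row=LF[8]=12
  step 11: row=12, L[12]='x', prepend. Next row=LF[12]=13
  step 12: row=13, L[13]='Y', prepend. Next row=LF[13]=10
  step 13: row=10, L[10]='Y', prepend. Next row=LF[10]=9
  step 14: row=9, L[9]='y', prepend. Next row=LF[9]=17
  step 15: row=17, L[17]='x', prepend. Next row=LF[17]=15
  step 16: row=15, L[15]='x', prepend. Next row=LF[15]=14
  step 17: row=14, L[14]='X', prepend. Next row=LF[14]=5
  step 18: row=5, L[5]='y', prepend. Next row=LF[5]=16
Reversed output: yXxxyYYxxYYXXxYXX$

Answer: yXxxyYYxxYYXXxYXX$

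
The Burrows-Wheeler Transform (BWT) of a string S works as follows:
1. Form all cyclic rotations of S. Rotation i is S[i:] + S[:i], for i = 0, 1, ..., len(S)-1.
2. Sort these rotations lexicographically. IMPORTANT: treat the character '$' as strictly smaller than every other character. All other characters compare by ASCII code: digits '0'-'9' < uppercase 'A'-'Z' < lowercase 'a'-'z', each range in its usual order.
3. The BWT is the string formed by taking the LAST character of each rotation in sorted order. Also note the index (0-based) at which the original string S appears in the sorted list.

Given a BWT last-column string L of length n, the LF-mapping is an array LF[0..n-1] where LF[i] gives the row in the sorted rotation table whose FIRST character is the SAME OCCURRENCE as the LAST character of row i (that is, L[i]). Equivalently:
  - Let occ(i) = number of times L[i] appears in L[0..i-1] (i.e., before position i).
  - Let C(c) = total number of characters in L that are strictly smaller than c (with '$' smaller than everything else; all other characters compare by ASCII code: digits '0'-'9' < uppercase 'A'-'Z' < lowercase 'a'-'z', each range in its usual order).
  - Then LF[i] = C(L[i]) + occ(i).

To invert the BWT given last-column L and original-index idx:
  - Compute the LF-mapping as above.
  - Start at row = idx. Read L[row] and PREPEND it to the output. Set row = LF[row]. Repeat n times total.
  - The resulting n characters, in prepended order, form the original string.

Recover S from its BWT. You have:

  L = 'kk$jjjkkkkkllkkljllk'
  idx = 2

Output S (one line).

LF mapping: 5 6 0 1 2 3 7 8 9 10 11 15 16 12 13 17 4 18 19 14
Walk LF starting at row 2, prepending L[row]:
  step 1: row=2, L[2]='$', prepend. Next row=LF[2]=0
  step 2: row=0, L[0]='k', prepend. Next row=LF[0]=5
  step 3: row=5, L[5]='j', prepend. Next row=LF[5]=3
  step 4: row=3, L[3]='j', prepend. Next row=LF[3]=1
  step 5: row=1, L[1]='k', prepend. Next row=LF[1]=6
  step 6: row=6, L[6]='k', prepend. Next row=LF[6]=7
  step 7: row=7, L[7]='k', prepend. Next row=LF[7]=8
  step 8: row=8, L[8]='k', prepend. Next row=LF[8]=9
  step 9: row=9, L[9]='k', prepend. Next row=LF[9]=10
  step 10: row=10, L[10]='k', prepend. Next row=LF[10]=11
  step 11: row=11, L[11]='l', prepend. Next row=LF[11]=15
  step 12: row=15, L[15]='l', prepend. Next row=LF[15]=17
  step 13: row=17, L[17]='l', prepend. Next row=LF[17]=18
  step 14: row=18, L[18]='l', prepend. Next row=LF[18]=19
  step 15: row=19, L[19]='k', prepend. Next row=LF[19]=14
  step 16: row=14, L[14]='k', prepend. Next row=LF[14]=13
  step 17: row=13, L[13]='k', prepend. Next row=LF[13]=12
  step 18: row=12, L[12]='l', prepend. Next row=LF[12]=16
  step 19: row=16, L[16]='j', prepend. Next row=LF[16]=4
  step 20: row=4, L[4]='j', prepend. Next row=LF[4]=2
Reversed output: jjlkkkllllkkkkkkjjk$

Answer: jjlkkkllllkkkkkkjjk$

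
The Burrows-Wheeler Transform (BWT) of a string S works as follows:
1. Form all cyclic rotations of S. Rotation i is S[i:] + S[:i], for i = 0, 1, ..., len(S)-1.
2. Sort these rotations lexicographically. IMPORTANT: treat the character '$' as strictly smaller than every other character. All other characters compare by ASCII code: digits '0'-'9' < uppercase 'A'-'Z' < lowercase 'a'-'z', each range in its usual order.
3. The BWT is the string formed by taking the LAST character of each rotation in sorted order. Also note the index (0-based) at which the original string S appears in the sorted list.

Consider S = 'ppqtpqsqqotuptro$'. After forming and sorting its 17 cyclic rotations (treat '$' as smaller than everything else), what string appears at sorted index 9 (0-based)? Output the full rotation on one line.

All 17 rotations (rotation i = S[i:]+S[:i]):
  rot[0] = ppqtpqsqqotuptro$
  rot[1] = pqtpqsqqotuptro$p
  rot[2] = qtpqsqqotuptro$pp
  rot[3] = tpqsqqotuptro$ppq
  rot[4] = pqsqqotuptro$ppqt
  rot[5] = qsqqotuptro$ppqtp
  rot[6] = sqqotuptro$ppqtpq
  rot[7] = qqotuptro$ppqtpqs
  rot[8] = qotuptro$ppqtpqsq
  rot[9] = otuptro$ppqtpqsqq
  rot[10] = tuptro$ppqtpqsqqo
  rot[11] = uptro$ppqtpqsqqot
  rot[12] = ptro$ppqtpqsqqotu
  rot[13] = tro$ppqtpqsqqotup
  rot[14] = ro$ppqtpqsqqotupt
  rot[15] = o$ppqtpqsqqotuptr
  rot[16] = $ppqtpqsqqotuptro
Sorted (with $ < everything):
  sorted[0] = $ppqtpqsqqotuptro
  sorted[1] = o$ppqtpqsqqotuptr
  sorted[2] = otuptro$ppqtpqsqq
  sorted[3] = ppqtpqsqqotuptro$
  sorted[4] = pqsqqotuptro$ppqt
  sorted[5] = pqtpqsqqotuptro$p
  sorted[6] = ptro$ppqtpqsqqotu
  sorted[7] = qotuptro$ppqtpqsq
  sorted[8] = qqotuptro$ppqtpqs
  sorted[9] = qsqqotuptro$ppqtp
  sorted[10] = qtpqsqqotuptro$pp
  sorted[11] = ro$ppqtpqsqqotupt
  sorted[12] = sqqotuptro$ppqtpq
  sorted[13] = tpqsqqotuptro$ppq
  sorted[14] = tro$ppqtpqsqqotup
  sorted[15] = tuptro$ppqtpqsqqo
  sorted[16] = uptro$ppqtpqsqqot
sorted[9] = qsqqotuptro$ppqtp

Answer: qsqqotuptro$ppqtp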